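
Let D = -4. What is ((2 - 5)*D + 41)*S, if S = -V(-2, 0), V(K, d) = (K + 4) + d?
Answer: -106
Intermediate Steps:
V(K, d) = 4 + K + d (V(K, d) = (4 + K) + d = 4 + K + d)
S = -2 (S = -(4 - 2 + 0) = -1*2 = -2)
((2 - 5)*D + 41)*S = ((2 - 5)*(-4) + 41)*(-2) = (-3*(-4) + 41)*(-2) = (12 + 41)*(-2) = 53*(-2) = -106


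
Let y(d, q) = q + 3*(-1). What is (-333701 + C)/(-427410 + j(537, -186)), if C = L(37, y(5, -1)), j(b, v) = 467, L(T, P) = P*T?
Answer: 333849/426943 ≈ 0.78195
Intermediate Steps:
y(d, q) = -3 + q (y(d, q) = q - 3 = -3 + q)
C = -148 (C = (-3 - 1)*37 = -4*37 = -148)
(-333701 + C)/(-427410 + j(537, -186)) = (-333701 - 148)/(-427410 + 467) = -333849/(-426943) = -333849*(-1/426943) = 333849/426943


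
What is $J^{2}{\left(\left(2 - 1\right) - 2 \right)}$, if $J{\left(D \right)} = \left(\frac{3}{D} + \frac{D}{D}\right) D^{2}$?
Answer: $4$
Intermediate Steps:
$J{\left(D \right)} = D^{2} \left(1 + \frac{3}{D}\right)$ ($J{\left(D \right)} = \left(\frac{3}{D} + 1\right) D^{2} = \left(1 + \frac{3}{D}\right) D^{2} = D^{2} \left(1 + \frac{3}{D}\right)$)
$J^{2}{\left(\left(2 - 1\right) - 2 \right)} = \left(\left(\left(2 - 1\right) - 2\right) \left(3 + \left(\left(2 - 1\right) - 2\right)\right)\right)^{2} = \left(\left(1 - 2\right) \left(3 + \left(1 - 2\right)\right)\right)^{2} = \left(- (3 - 1)\right)^{2} = \left(\left(-1\right) 2\right)^{2} = \left(-2\right)^{2} = 4$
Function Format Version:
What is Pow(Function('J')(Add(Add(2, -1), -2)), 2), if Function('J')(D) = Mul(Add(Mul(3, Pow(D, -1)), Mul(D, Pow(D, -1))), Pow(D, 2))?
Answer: 4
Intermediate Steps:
Function('J')(D) = Mul(Pow(D, 2), Add(1, Mul(3, Pow(D, -1)))) (Function('J')(D) = Mul(Add(Mul(3, Pow(D, -1)), 1), Pow(D, 2)) = Mul(Add(1, Mul(3, Pow(D, -1))), Pow(D, 2)) = Mul(Pow(D, 2), Add(1, Mul(3, Pow(D, -1)))))
Pow(Function('J')(Add(Add(2, -1), -2)), 2) = Pow(Mul(Add(Add(2, -1), -2), Add(3, Add(Add(2, -1), -2))), 2) = Pow(Mul(Add(1, -2), Add(3, Add(1, -2))), 2) = Pow(Mul(-1, Add(3, -1)), 2) = Pow(Mul(-1, 2), 2) = Pow(-2, 2) = 4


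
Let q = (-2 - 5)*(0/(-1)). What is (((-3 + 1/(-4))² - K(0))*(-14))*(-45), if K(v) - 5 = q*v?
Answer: 28035/8 ≈ 3504.4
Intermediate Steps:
q = 0 (q = -0*(-1) = -7*0 = 0)
K(v) = 5 (K(v) = 5 + 0*v = 5 + 0 = 5)
(((-3 + 1/(-4))² - K(0))*(-14))*(-45) = (((-3 + 1/(-4))² - 1*5)*(-14))*(-45) = (((-3 - ¼)² - 5)*(-14))*(-45) = (((-13/4)² - 5)*(-14))*(-45) = ((169/16 - 5)*(-14))*(-45) = ((89/16)*(-14))*(-45) = -623/8*(-45) = 28035/8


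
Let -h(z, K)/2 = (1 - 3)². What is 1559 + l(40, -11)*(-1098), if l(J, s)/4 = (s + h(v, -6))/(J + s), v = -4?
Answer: 128659/29 ≈ 4436.5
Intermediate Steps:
h(z, K) = -8 (h(z, K) = -2*(1 - 3)² = -2*(-2)² = -2*4 = -8)
l(J, s) = 4*(-8 + s)/(J + s) (l(J, s) = 4*((s - 8)/(J + s)) = 4*((-8 + s)/(J + s)) = 4*(-8 + s)/(J + s))
1559 + l(40, -11)*(-1098) = 1559 + (4*(-8 - 11)/(40 - 11))*(-1098) = 1559 + (4*(-19)/29)*(-1098) = 1559 + (4*(1/29)*(-19))*(-1098) = 1559 - 76/29*(-1098) = 1559 + 83448/29 = 128659/29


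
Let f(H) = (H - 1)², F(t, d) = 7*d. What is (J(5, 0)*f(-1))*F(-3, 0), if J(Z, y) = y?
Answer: 0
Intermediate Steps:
f(H) = (-1 + H)²
(J(5, 0)*f(-1))*F(-3, 0) = (0*(-1 - 1)²)*(7*0) = (0*(-2)²)*0 = (0*4)*0 = 0*0 = 0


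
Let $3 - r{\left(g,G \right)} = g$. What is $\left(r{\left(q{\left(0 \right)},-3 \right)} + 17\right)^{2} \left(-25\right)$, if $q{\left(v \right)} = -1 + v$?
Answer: $-11025$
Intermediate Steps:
$r{\left(g,G \right)} = 3 - g$
$\left(r{\left(q{\left(0 \right)},-3 \right)} + 17\right)^{2} \left(-25\right) = \left(\left(3 - \left(-1 + 0\right)\right) + 17\right)^{2} \left(-25\right) = \left(\left(3 - -1\right) + 17\right)^{2} \left(-25\right) = \left(\left(3 + 1\right) + 17\right)^{2} \left(-25\right) = \left(4 + 17\right)^{2} \left(-25\right) = 21^{2} \left(-25\right) = 441 \left(-25\right) = -11025$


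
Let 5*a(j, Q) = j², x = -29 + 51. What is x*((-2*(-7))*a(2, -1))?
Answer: 1232/5 ≈ 246.40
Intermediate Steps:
x = 22
a(j, Q) = j²/5
x*((-2*(-7))*a(2, -1)) = 22*((-2*(-7))*((⅕)*2²)) = 22*(14*((⅕)*4)) = 22*(14*(⅘)) = 22*(56/5) = 1232/5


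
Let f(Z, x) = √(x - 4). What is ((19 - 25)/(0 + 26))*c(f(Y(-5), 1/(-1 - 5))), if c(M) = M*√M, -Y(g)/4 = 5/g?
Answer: -5*√5*6^(¼)*I^(3/2)/26 ≈ 0.47589 - 0.47589*I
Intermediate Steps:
Y(g) = -20/g
f(Z, x) = √(-4 + x)
c(M) = M^(3/2)
((19 - 25)/(0 + 26))*c(f(Y(-5), 1/(-1 - 5))) = ((19 - 25)/(0 + 26))*(√(-4 + 1/(-1 - 5)))^(3/2) = (-6/26)*(√(-4 + 1/(-6)))^(3/2) = (-6*1/26)*(√(-4 - ⅙))^(3/2) = -3*5*(-1)^(¾)*√5*6^(¼)/6/13 = -3*5*√5*6^(¼)*I^(3/2)/6/13 = -5*√5*6^(¼)*I^(3/2)/26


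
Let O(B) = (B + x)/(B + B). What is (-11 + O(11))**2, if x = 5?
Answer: 12769/121 ≈ 105.53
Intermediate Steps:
O(B) = (5 + B)/(2*B) (O(B) = (B + 5)/(B + B) = (5 + B)/((2*B)) = (5 + B)*(1/(2*B)) = (5 + B)/(2*B))
(-11 + O(11))**2 = (-11 + (1/2)*(5 + 11)/11)**2 = (-11 + (1/2)*(1/11)*16)**2 = (-11 + 8/11)**2 = (-113/11)**2 = 12769/121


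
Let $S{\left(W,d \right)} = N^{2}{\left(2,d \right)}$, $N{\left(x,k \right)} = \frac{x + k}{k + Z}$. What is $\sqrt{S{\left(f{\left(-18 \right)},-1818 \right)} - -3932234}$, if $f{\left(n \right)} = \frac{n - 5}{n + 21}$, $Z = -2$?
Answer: $\frac{3 \sqrt{90452327774}}{455} \approx 1983.0$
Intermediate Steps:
$N{\left(x,k \right)} = \frac{k + x}{-2 + k}$ ($N{\left(x,k \right)} = \frac{x + k}{k - 2} = \frac{k + x}{-2 + k}$)
$f{\left(n \right)} = \frac{-5 + n}{21 + n}$
$S{\left(W,d \right)} = \frac{\left(2 + d\right)^{2}}{\left(-2 + d\right)^{2}}$ ($S{\left(W,d \right)} = \left(\frac{d + 2}{-2 + d}\right)^{2} = \left(\frac{2 + d}{-2 + d}\right)^{2} = \frac{\left(2 + d\right)^{2}}{\left(-2 + d\right)^{2}}$)
$\sqrt{S{\left(f{\left(-18 \right)},-1818 \right)} - -3932234} = \sqrt{\frac{\left(2 - 1818\right)^{2}}{\left(-2 - 1818\right)^{2}} - -3932234} = \sqrt{\frac{\left(-1816\right)^{2}}{3312400} + 3932234} = \sqrt{\frac{1}{3312400} \cdot 3297856 + 3932234} = \sqrt{\frac{206116}{207025} + 3932234} = \sqrt{\frac{814070949966}{207025}} = \frac{3 \sqrt{90452327774}}{455}$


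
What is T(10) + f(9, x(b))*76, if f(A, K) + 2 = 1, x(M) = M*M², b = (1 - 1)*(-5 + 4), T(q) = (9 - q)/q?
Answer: -761/10 ≈ -76.100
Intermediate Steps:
T(q) = (9 - q)/q
b = 0 (b = 0*(-1) = 0)
x(M) = M³
f(A, K) = -1 (f(A, K) = -2 + 1 = -1)
T(10) + f(9, x(b))*76 = (9 - 1*10)/10 - 1*76 = (9 - 10)/10 - 76 = (⅒)*(-1) - 76 = -⅒ - 76 = -761/10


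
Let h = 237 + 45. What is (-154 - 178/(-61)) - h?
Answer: -26418/61 ≈ -433.08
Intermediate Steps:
h = 282
(-154 - 178/(-61)) - h = (-154 - 178/(-61)) - 1*282 = (-154 - 178*(-1)/61) - 282 = (-154 - 1*(-178/61)) - 282 = (-154 + 178/61) - 282 = -9216/61 - 282 = -26418/61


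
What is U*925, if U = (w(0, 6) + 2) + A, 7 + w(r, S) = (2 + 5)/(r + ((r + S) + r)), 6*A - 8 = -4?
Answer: -17575/6 ≈ -2929.2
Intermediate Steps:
A = 2/3 (A = 4/3 + (1/6)*(-4) = 4/3 - 2/3 = 2/3 ≈ 0.66667)
w(r, S) = -7 + 7/(S + 3*r) (w(r, S) = -7 + (2 + 5)/(r + ((r + S) + r)) = -7 + 7/(r + ((S + r) + r)) = -7 + 7/(r + (S + 2*r)) = -7 + 7/(S + 3*r))
U = -19/6 (U = (7*(1 - 1*6 - 3*0)/(6 + 3*0) + 2) + 2/3 = (7*(1 - 6 + 0)/(6 + 0) + 2) + 2/3 = (7*(-5)/6 + 2) + 2/3 = (7*(1/6)*(-5) + 2) + 2/3 = (-35/6 + 2) + 2/3 = -23/6 + 2/3 = -19/6 ≈ -3.1667)
U*925 = -19/6*925 = -17575/6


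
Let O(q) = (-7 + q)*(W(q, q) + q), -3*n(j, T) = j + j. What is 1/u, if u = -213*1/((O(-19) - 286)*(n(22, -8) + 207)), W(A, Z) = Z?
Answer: -45006/71 ≈ -633.89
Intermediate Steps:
n(j, T) = -2*j/3 (n(j, T) = -(j + j)/3 = -2*j/3)
O(q) = 2*q*(-7 + q) (O(q) = (-7 + q)*(q + q) = (-7 + q)*(2*q) = 2*q*(-7 + q))
u = -71/45006 (u = -213*1/((-2/3*22 + 207)*(2*(-19)*(-7 - 19) - 286)) = -213*1/((-44/3 + 207)*(2*(-19)*(-26) - 286)) = -213*3/(577*(988 - 286)) = -213/((577/3)*702) = -213/135018 = -213*1/135018 = -71/45006 ≈ -0.0015776)
1/u = 1/(-71/45006) = -45006/71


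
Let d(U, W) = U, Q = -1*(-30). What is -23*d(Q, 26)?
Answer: -690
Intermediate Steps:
Q = 30
-23*d(Q, 26) = -23*30 = -690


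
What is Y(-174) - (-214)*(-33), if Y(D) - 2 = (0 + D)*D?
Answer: 23216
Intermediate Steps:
Y(D) = 2 + D² (Y(D) = 2 + (0 + D)*D = 2 + D*D = 2 + D²)
Y(-174) - (-214)*(-33) = (2 + (-174)²) - (-214)*(-33) = (2 + 30276) - 1*7062 = 30278 - 7062 = 23216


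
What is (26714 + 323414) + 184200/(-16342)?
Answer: 2860803788/8171 ≈ 3.5012e+5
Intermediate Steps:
(26714 + 323414) + 184200/(-16342) = 350128 + 184200*(-1/16342) = 350128 - 92100/8171 = 2860803788/8171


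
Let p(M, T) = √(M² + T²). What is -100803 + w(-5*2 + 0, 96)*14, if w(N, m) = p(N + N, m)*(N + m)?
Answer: -100803 + 4816*√601 ≈ 17263.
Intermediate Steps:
w(N, m) = √(m² + 4*N²)*(N + m) (w(N, m) = √((N + N)² + m²)*(N + m) = √((2*N)² + m²)*(N + m) = √(4*N² + m²)*(N + m) = √(m² + 4*N²)*(N + m))
-100803 + w(-5*2 + 0, 96)*14 = -100803 + (√(96² + 4*(-5*2 + 0)²)*((-5*2 + 0) + 96))*14 = -100803 + (√(9216 + 4*(-10 + 0)²)*((-10 + 0) + 96))*14 = -100803 + (√(9216 + 4*(-10)²)*(-10 + 96))*14 = -100803 + (√(9216 + 4*100)*86)*14 = -100803 + (√(9216 + 400)*86)*14 = -100803 + (√9616*86)*14 = -100803 + ((4*√601)*86)*14 = -100803 + (344*√601)*14 = -100803 + 4816*√601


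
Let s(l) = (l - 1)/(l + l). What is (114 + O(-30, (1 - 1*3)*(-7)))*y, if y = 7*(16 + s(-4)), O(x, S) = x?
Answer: 19551/2 ≈ 9775.5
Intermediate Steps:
s(l) = (-1 + l)/(2*l) (s(l) = (-1 + l)/((2*l)) = (-1 + l)*(1/(2*l)) = (-1 + l)/(2*l))
y = 931/8 (y = 7*(16 + (1/2)*(-1 - 4)/(-4)) = 7*(16 + (1/2)*(-1/4)*(-5)) = 7*(16 + 5/8) = 7*(133/8) = 931/8 ≈ 116.38)
(114 + O(-30, (1 - 1*3)*(-7)))*y = (114 - 30)*(931/8) = 84*(931/8) = 19551/2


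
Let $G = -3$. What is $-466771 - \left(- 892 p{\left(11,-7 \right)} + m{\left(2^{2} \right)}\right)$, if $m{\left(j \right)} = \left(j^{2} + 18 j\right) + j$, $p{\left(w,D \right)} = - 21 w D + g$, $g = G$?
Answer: $972825$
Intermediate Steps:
$g = -3$
$p{\left(w,D \right)} = -3 - 21 D w$ ($p{\left(w,D \right)} = - 21 w D - 3 = - 21 D w - 3 = -3 - 21 D w$)
$m{\left(j \right)} = j^{2} + 19 j$
$-466771 - \left(- 892 p{\left(11,-7 \right)} + m{\left(2^{2} \right)}\right) = -466771 - \left(- 892 \left(-3 - \left(-147\right) 11\right) + 2^{2} \left(19 + 2^{2}\right)\right) = -466771 - \left(- 892 \left(-3 + 1617\right) + 4 \left(19 + 4\right)\right) = -466771 - \left(\left(-892\right) 1614 + 4 \cdot 23\right) = -466771 - \left(-1439688 + 92\right) = -466771 - -1439596 = -466771 + 1439596 = 972825$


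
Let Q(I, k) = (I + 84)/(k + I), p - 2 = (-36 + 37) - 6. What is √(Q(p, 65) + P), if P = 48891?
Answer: √187942026/62 ≈ 221.12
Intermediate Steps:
p = -3 (p = 2 + ((-36 + 37) - 6) = 2 + (1 - 6) = 2 - 5 = -3)
Q(I, k) = (84 + I)/(I + k)
√(Q(p, 65) + P) = √((84 - 3)/(-3 + 65) + 48891) = √(81/62 + 48891) = √(3031323/62) = √187942026/62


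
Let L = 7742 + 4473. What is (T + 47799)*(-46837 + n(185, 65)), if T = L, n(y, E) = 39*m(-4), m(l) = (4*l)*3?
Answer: -2923221926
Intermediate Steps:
m(l) = 12*l
n(y, E) = -1872 (n(y, E) = 39*(12*(-4)) = 39*(-48) = -1872)
L = 12215
T = 12215
(T + 47799)*(-46837 + n(185, 65)) = (12215 + 47799)*(-46837 - 1872) = 60014*(-48709) = -2923221926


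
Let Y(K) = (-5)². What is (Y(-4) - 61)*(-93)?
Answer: 3348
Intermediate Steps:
Y(K) = 25
(Y(-4) - 61)*(-93) = (25 - 61)*(-93) = -36*(-93) = 3348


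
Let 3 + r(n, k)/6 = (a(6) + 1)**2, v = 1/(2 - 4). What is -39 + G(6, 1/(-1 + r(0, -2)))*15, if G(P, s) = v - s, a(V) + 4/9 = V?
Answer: -600567/12898 ≈ -46.563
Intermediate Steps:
a(V) = -4/9 + V
v = -1/2 (v = 1/(-2) = -1/2 ≈ -0.50000)
r(n, k) = 6476/27 (r(n, k) = -18 + 6*((-4/9 + 6) + 1)**2 = -18 + 6*(50/9 + 1)**2 = -18 + 6*(59/9)**2 = -18 + 6*(3481/81) = -18 + 6962/27 = 6476/27)
G(P, s) = -1/2 - s
-39 + G(6, 1/(-1 + r(0, -2)))*15 = -39 + (-1/2 - 1/(-1 + 6476/27))*15 = -39 + (-1/2 - 1/6449/27)*15 = -39 + (-1/2 - 1*27/6449)*15 = -39 + (-1/2 - 27/6449)*15 = -39 - 6503/12898*15 = -39 - 97545/12898 = -600567/12898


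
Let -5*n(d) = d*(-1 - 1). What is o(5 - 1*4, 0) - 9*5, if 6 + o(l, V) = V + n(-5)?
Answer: -53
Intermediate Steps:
n(d) = 2*d/5 (n(d) = -d*(-1 - 1)/5 = -d*(-2)/5 = -(-2)*d/5 = 2*d/5)
o(l, V) = -8 + V (o(l, V) = -6 + (V + (⅖)*(-5)) = -6 + (V - 2) = -6 + (-2 + V) = -8 + V)
o(5 - 1*4, 0) - 9*5 = (-8 + 0) - 9*5 = -8 - 45 = -53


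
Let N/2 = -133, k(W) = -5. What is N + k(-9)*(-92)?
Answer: 194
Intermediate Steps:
N = -266 (N = 2*(-133) = -266)
N + k(-9)*(-92) = -266 - 5*(-92) = -266 + 460 = 194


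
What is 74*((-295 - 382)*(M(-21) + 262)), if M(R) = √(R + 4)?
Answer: -13125676 - 50098*I*√17 ≈ -1.3126e+7 - 2.0656e+5*I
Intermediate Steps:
M(R) = √(4 + R)
74*((-295 - 382)*(M(-21) + 262)) = 74*((-295 - 382)*(√(4 - 21) + 262)) = 74*(-677*(√(-17) + 262)) = 74*(-677*(I*√17 + 262)) = 74*(-677*(262 + I*√17)) = 74*(-177374 - 677*I*√17) = -13125676 - 50098*I*√17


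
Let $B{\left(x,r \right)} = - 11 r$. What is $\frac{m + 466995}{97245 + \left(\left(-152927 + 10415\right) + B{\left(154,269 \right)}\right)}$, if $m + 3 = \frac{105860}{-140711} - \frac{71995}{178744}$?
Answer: $- \frac{11745402079223843}{1212944037050384} \approx -9.6834$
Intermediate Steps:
$m = - \frac{104506069237}{25151246984}$ ($m = -3 + \left(\frac{105860}{-140711} - \frac{71995}{178744}\right) = -3 + \left(105860 \left(- \frac{1}{140711}\right) - \frac{71995}{178744}\right) = -3 - \frac{29052328285}{25151246984} = - \frac{104506069237}{25151246984} \approx -4.1551$)
$\frac{m + 466995}{97245 + \left(\left(-152927 + 10415\right) + B{\left(154,269 \right)}\right)} = \frac{- \frac{104506069237}{25151246984} + 466995}{97245 + \left(\left(-152927 + 10415\right) - 2959\right)} = \frac{11745402079223843}{25151246984 \left(97245 - 145471\right)} = \frac{11745402079223843}{25151246984 \left(-48226\right)} = \frac{11745402079223843}{25151246984} \left(- \frac{1}{48226}\right) = - \frac{11745402079223843}{1212944037050384}$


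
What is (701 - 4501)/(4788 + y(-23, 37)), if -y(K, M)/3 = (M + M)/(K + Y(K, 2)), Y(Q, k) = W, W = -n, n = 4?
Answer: -17100/21583 ≈ -0.79229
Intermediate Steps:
W = -4 (W = -1*4 = -4)
Y(Q, k) = -4
y(K, M) = -6*M/(-4 + K) (y(K, M) = -3*(M + M)/(K - 4) = -3*2*M/(-4 + K) = -6*M/(-4 + K))
(701 - 4501)/(4788 + y(-23, 37)) = (701 - 4501)/(4788 - 6*37/(-4 - 23)) = -3800/(4788 - 6*37/(-27)) = -3800/(4788 - 6*37*(-1/27)) = -3800/(4788 + 74/9) = -3800/43166/9 = -3800*9/43166 = -17100/21583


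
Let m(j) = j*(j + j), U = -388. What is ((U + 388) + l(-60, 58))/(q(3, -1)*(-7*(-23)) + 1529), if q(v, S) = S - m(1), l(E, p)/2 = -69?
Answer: -69/523 ≈ -0.13193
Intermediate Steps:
m(j) = 2*j² (m(j) = j*(2*j) = 2*j²)
l(E, p) = -138 (l(E, p) = 2*(-69) = -138)
q(v, S) = -2 + S (q(v, S) = S - 2*1² = S - 2 = -2 + S)
((U + 388) + l(-60, 58))/(q(3, -1)*(-7*(-23)) + 1529) = ((-388 + 388) - 138)/((-2 - 1)*(-7*(-23)) + 1529) = (0 - 138)/(-3*161 + 1529) = -138/(-483 + 1529) = -138/1046 = -138*1/1046 = -69/523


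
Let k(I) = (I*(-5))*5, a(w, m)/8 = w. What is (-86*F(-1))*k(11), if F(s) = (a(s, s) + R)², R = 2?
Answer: 851400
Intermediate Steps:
a(w, m) = 8*w
k(I) = -25*I (k(I) = -5*I*5 = -25*I)
F(s) = (2 + 8*s)² (F(s) = (8*s + 2)² = (2 + 8*s)²)
(-86*F(-1))*k(11) = (-344*(1 + 4*(-1))²)*(-25*11) = -344*(1 - 4)²*(-275) = -344*(-3)²*(-275) = -344*9*(-275) = -86*36*(-275) = -3096*(-275) = 851400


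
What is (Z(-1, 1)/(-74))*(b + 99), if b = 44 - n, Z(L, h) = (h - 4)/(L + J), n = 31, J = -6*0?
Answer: -168/37 ≈ -4.5405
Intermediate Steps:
J = 0
Z(L, h) = (-4 + h)/L (Z(L, h) = (h - 4)/(L + 0) = (-4 + h)/L)
b = 13 (b = 44 - 1*31 = 44 - 31 = 13)
(Z(-1, 1)/(-74))*(b + 99) = (((-4 + 1)/(-1))/(-74))*(13 + 99) = (-1*(-3)*(-1/74))*112 = (3*(-1/74))*112 = -3/74*112 = -168/37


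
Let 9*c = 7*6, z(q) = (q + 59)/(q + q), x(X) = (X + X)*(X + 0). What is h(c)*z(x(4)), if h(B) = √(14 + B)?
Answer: 91*√42/96 ≈ 6.1432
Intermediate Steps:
x(X) = 2*X² (x(X) = (2*X)*X = 2*X²)
z(q) = (59 + q)/(2*q) (z(q) = (59 + q)/((2*q)) = (59 + q)*(1/(2*q)) = (59 + q)/(2*q))
c = 14/3 (c = (7*6)/9 = (⅑)*42 = 14/3 ≈ 4.6667)
h(c)*z(x(4)) = √(14 + 14/3)*((59 + 2*4²)/(2*((2*4²)))) = √(56/3)*((59 + 2*16)/(2*((2*16)))) = (2*√42/3)*((½)*(59 + 32)/32) = (2*√42/3)*((½)*(1/32)*91) = (2*√42/3)*(91/64) = 91*√42/96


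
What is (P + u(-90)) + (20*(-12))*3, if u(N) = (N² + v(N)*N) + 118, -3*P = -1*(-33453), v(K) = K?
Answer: 4447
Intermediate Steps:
P = -11151 (P = -(-1)*(-33453)/3 = -⅓*33453 = -11151)
u(N) = 118 + 2*N² (u(N) = (N² + N*N) + 118 = (N² + N²) + 118 = 2*N² + 118 = 118 + 2*N²)
(P + u(-90)) + (20*(-12))*3 = (-11151 + (118 + 2*(-90)²)) + (20*(-12))*3 = (-11151 + (118 + 2*8100)) - 240*3 = (-11151 + (118 + 16200)) - 720 = (-11151 + 16318) - 720 = 5167 - 720 = 4447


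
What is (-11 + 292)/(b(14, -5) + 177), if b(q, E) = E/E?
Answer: 281/178 ≈ 1.5787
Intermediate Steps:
b(q, E) = 1
(-11 + 292)/(b(14, -5) + 177) = (-11 + 292)/(1 + 177) = 281/178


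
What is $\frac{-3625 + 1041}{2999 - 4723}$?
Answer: $\frac{646}{431} \approx 1.4988$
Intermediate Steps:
$\frac{-3625 + 1041}{2999 - 4723} = - \frac{2584}{-1724} = \left(-2584\right) \left(- \frac{1}{1724}\right) = \frac{646}{431}$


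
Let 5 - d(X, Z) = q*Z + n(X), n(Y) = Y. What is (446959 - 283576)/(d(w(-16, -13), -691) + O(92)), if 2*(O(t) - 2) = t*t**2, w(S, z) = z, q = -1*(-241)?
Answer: 163383/555895 ≈ 0.29391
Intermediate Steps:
q = 241
O(t) = 2 + t**3/2 (O(t) = 2 + (t*t**2)/2 = 2 + t**3/2)
d(X, Z) = 5 - X - 241*Z (d(X, Z) = 5 - (241*Z + X) = 5 - (X + 241*Z) = 5 + (-X - 241*Z) = 5 - X - 241*Z)
(446959 - 283576)/(d(w(-16, -13), -691) + O(92)) = (446959 - 283576)/((5 - 1*(-13) - 241*(-691)) + (2 + (1/2)*92**3)) = 163383/((5 + 13 + 166531) + (2 + (1/2)*778688)) = 163383/(166549 + (2 + 389344)) = 163383/(166549 + 389346) = 163383/555895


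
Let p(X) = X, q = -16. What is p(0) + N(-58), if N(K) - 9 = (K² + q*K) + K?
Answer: 4243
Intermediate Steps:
N(K) = 9 + K² - 15*K (N(K) = 9 + ((K² - 16*K) + K) = 9 + (K² - 15*K) = 9 + K² - 15*K)
p(0) + N(-58) = 0 + (9 + (-58)² - 15*(-58)) = 0 + (9 + 3364 + 870) = 0 + 4243 = 4243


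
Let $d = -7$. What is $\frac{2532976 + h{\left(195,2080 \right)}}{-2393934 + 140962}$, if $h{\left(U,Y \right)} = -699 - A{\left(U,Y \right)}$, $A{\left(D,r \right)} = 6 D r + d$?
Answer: $- \frac{24671}{563243} \approx -0.043802$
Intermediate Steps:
$A{\left(D,r \right)} = -7 + 6 D r$ ($A{\left(D,r \right)} = 6 D r - 7 = -7 + 6 D r$)
$h{\left(U,Y \right)} = -692 - 6 U Y$ ($h{\left(U,Y \right)} = -699 - \left(-7 + 6 U Y\right) = -692 - 6 U Y$)
$\frac{2532976 + h{\left(195,2080 \right)}}{-2393934 + 140962} = \frac{2532976 - \left(692 + 1170 \cdot 2080\right)}{-2393934 + 140962} = \frac{2532976 - 2434292}{-2252972} = \left(2532976 - 2434292\right) \left(- \frac{1}{2252972}\right) = 98684 \left(- \frac{1}{2252972}\right) = - \frac{24671}{563243}$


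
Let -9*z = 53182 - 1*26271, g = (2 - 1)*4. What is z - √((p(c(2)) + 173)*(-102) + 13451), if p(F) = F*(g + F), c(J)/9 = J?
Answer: -26911/9 - I*√44587 ≈ -2990.1 - 211.16*I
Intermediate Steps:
g = 4 (g = 1*4 = 4)
z = -26911/9 (z = -(53182 - 1*26271)/9 = -(53182 - 26271)/9 = -⅑*26911 = -26911/9 ≈ -2990.1)
c(J) = 9*J
p(F) = F*(4 + F)
z - √((p(c(2)) + 173)*(-102) + 13451) = -26911/9 - √(((9*2)*(4 + 9*2) + 173)*(-102) + 13451) = -26911/9 - √((18*(4 + 18) + 173)*(-102) + 13451) = -26911/9 - √((18*22 + 173)*(-102) + 13451) = -26911/9 - √((396 + 173)*(-102) + 13451) = -26911/9 - √(569*(-102) + 13451) = -26911/9 - √(-58038 + 13451) = -26911/9 - √(-44587) = -26911/9 - I*√44587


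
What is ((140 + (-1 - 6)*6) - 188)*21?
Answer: -1890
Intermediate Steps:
((140 + (-1 - 6)*6) - 188)*21 = ((140 - 7*6) - 188)*21 = ((140 - 42) - 188)*21 = (98 - 188)*21 = -90*21 = -1890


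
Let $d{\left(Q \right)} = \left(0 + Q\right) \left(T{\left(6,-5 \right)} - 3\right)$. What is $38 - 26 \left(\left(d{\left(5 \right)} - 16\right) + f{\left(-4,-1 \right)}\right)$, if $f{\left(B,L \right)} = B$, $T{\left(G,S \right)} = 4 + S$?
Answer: $1078$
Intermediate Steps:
$d{\left(Q \right)} = - 4 Q$ ($d{\left(Q \right)} = \left(0 + Q\right) \left(\left(4 - 5\right) - 3\right) = Q \left(-1 - 3\right) = Q \left(-4\right) = - 4 Q$)
$38 - 26 \left(\left(d{\left(5 \right)} - 16\right) + f{\left(-4,-1 \right)}\right) = 38 - 26 \left(\left(\left(-4\right) 5 - 16\right) - 4\right) = 38 - 26 \left(\left(-20 - 16\right) - 4\right) = 38 - 26 \left(-36 - 4\right) = 38 - -1040 = 38 + 1040 = 1078$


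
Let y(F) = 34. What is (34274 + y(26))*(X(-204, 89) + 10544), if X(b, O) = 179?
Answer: 367884684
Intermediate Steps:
(34274 + y(26))*(X(-204, 89) + 10544) = (34274 + 34)*(179 + 10544) = 34308*10723 = 367884684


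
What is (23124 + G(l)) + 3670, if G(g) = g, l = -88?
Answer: 26706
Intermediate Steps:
(23124 + G(l)) + 3670 = (23124 - 88) + 3670 = 23036 + 3670 = 26706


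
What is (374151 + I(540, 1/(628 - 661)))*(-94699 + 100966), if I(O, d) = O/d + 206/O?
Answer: 200981589097/90 ≈ 2.2331e+9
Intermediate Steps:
I(O, d) = 206/O + O/d
(374151 + I(540, 1/(628 - 661)))*(-94699 + 100966) = (374151 + (206/540 + 540/(1/(628 - 661))))*(-94699 + 100966) = (374151 + (206*(1/540) + 540/(1/(-33))))*6267 = (374151 + (103/270 + 540/(-1/33)))*6267 = (374151 + (103/270 + 540*(-33)))*6267 = (374151 + (103/270 - 17820))*6267 = (374151 - 4811297/270)*6267 = (96209473/270)*6267 = 200981589097/90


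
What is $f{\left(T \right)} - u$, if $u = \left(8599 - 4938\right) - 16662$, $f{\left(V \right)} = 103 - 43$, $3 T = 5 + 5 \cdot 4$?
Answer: $13061$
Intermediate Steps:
$T = \frac{25}{3}$ ($T = \frac{5 + 5 \cdot 4}{3} = \frac{5 + 20}{3} = \frac{1}{3} \cdot 25 = \frac{25}{3} \approx 8.3333$)
$f{\left(V \right)} = 60$ ($f{\left(V \right)} = 103 - 43 = 60$)
$u = -13001$ ($u = 3661 - 16662 = -13001$)
$f{\left(T \right)} - u = 60 - -13001 = 60 + 13001 = 13061$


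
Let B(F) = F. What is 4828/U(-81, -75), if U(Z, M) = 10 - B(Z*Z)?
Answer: -4828/6551 ≈ -0.73699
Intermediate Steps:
U(Z, M) = 10 - Z² (U(Z, M) = 10 - Z*Z = 10 - Z²)
4828/U(-81, -75) = 4828/(10 - 1*(-81)²) = 4828/(10 - 1*6561) = 4828/(10 - 6561) = 4828/(-6551) = 4828*(-1/6551) = -4828/6551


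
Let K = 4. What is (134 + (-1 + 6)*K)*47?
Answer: 7238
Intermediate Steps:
(134 + (-1 + 6)*K)*47 = (134 + (-1 + 6)*4)*47 = (134 + 5*4)*47 = (134 + 20)*47 = 154*47 = 7238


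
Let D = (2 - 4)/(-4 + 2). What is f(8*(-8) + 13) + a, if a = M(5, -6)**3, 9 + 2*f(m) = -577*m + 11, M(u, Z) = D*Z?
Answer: 28997/2 ≈ 14499.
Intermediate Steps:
D = 1 (D = -2/(-2) = -2*(-1/2) = 1)
M(u, Z) = Z (M(u, Z) = 1*Z = Z)
f(m) = 1 - 577*m/2 (f(m) = -9/2 + (-577*m + 11)/2 = -9/2 + (11 - 577*m)/2 = -9/2 + (11/2 - 577*m/2) = 1 - 577*m/2)
a = -216 (a = (-6)**3 = -216)
f(8*(-8) + 13) + a = (1 - 577*(8*(-8) + 13)/2) - 216 = (1 - 577*(-64 + 13)/2) - 216 = (1 - 577/2*(-51)) - 216 = (1 + 29427/2) - 216 = 29429/2 - 216 = 28997/2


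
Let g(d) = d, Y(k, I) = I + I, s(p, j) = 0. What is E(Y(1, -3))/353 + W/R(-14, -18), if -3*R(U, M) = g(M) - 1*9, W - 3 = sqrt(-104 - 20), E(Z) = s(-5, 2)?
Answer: 1/3 + 2*I*sqrt(31)/9 ≈ 0.33333 + 1.2373*I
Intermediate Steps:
Y(k, I) = 2*I
E(Z) = 0
W = 3 + 2*I*sqrt(31) (W = 3 + sqrt(-104 - 20) = 3 + sqrt(-124) = 3 + 2*I*sqrt(31) ≈ 3.0 + 11.136*I)
R(U, M) = 3 - M/3 (R(U, M) = -(M - 1*9)/3 = -(M - 9)/3 = -(-9 + M)/3 = 3 - M/3)
E(Y(1, -3))/353 + W/R(-14, -18) = 0/353 + (3 + 2*I*sqrt(31))/(3 - 1/3*(-18)) = 0*(1/353) + (3 + 2*I*sqrt(31))/(3 + 6) = 0 + (3 + 2*I*sqrt(31))/9 = 0 + (3 + 2*I*sqrt(31))*(1/9) = 0 + (1/3 + 2*I*sqrt(31)/9) = 1/3 + 2*I*sqrt(31)/9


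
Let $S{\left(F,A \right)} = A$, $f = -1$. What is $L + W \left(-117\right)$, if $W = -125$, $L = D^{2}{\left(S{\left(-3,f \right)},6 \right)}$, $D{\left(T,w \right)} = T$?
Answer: $14626$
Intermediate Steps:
$L = 1$ ($L = \left(-1\right)^{2} = 1$)
$L + W \left(-117\right) = 1 - -14625 = 1 + 14625 = 14626$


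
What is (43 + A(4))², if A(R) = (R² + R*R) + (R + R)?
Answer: 6889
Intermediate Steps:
A(R) = 2*R + 2*R² (A(R) = (R² + R²) + 2*R = 2*R² + 2*R = 2*R + 2*R²)
(43 + A(4))² = (43 + 2*4*(1 + 4))² = (43 + 2*4*5)² = (43 + 40)² = 83² = 6889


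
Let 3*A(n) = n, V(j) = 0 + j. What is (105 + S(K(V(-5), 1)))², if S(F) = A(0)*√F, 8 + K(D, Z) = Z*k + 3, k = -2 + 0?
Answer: 11025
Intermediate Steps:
V(j) = j
k = -2
K(D, Z) = -5 - 2*Z (K(D, Z) = -8 + (Z*(-2) + 3) = -8 + (-2*Z + 3) = -8 + (3 - 2*Z) = -5 - 2*Z)
A(n) = n/3
S(F) = 0 (S(F) = ((⅓)*0)*√F = 0*√F = 0)
(105 + S(K(V(-5), 1)))² = (105 + 0)² = 105² = 11025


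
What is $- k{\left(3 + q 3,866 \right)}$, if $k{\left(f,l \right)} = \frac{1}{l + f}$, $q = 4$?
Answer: $- \frac{1}{881} \approx -0.0011351$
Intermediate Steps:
$k{\left(f,l \right)} = \frac{1}{f + l}$
$- k{\left(3 + q 3,866 \right)} = - \frac{1}{\left(3 + 4 \cdot 3\right) + 866} = - \frac{1}{\left(3 + 12\right) + 866} = - \frac{1}{15 + 866} = - \frac{1}{881}$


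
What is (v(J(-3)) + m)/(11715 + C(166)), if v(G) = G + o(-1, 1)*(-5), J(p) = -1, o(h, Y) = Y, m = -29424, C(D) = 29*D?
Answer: -29430/16529 ≈ -1.7805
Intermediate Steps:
v(G) = -5 + G (v(G) = G + 1*(-5) = G - 5 = -5 + G)
(v(J(-3)) + m)/(11715 + C(166)) = ((-5 - 1) - 29424)/(11715 + 29*166) = (-6 - 29424)/(11715 + 4814) = -29430/16529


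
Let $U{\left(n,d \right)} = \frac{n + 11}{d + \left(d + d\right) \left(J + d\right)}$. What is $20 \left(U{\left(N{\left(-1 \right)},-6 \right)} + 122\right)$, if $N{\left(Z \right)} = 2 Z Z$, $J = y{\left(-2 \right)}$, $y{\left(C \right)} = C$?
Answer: $\frac{21986}{9} \approx 2442.9$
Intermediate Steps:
$J = -2$
$N{\left(Z \right)} = 2 Z^{2}$
$U{\left(n,d \right)} = \frac{11 + n}{d + 2 d \left(-2 + d\right)}$ ($U{\left(n,d \right)} = \frac{n + 11}{d + \left(d + d\right) \left(-2 + d\right)} = \frac{11 + n}{d + 2 d \left(-2 + d\right)}$)
$20 \left(U{\left(N{\left(-1 \right)},-6 \right)} + 122\right) = 20 \left(\frac{11 + 2 \left(-1\right)^{2}}{\left(-6\right) \left(-3 + 2 \left(-6\right)\right)} + 122\right) = 20 \left(- \frac{11 + 2 \cdot 1}{6 \left(-3 - 12\right)} + 122\right) = 20 \left(- \frac{11 + 2}{6 \left(-15\right)} + 122\right) = 20 \left(\left(- \frac{1}{6}\right) \left(- \frac{1}{15}\right) 13 + 122\right) = 20 \left(\frac{13}{90} + 122\right) = 20 \cdot \frac{10993}{90} = \frac{21986}{9}$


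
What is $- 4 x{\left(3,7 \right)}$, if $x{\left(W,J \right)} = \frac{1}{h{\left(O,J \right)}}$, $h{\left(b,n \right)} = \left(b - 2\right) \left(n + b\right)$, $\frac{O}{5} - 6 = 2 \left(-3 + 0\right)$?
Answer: $\frac{2}{7} \approx 0.28571$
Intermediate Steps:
$O = 0$ ($O = 30 + 5 \cdot 2 \left(-3 + 0\right) = 30 + 5 \cdot 2 \left(-3\right) = 30 + 5 \left(-6\right) = 30 - 30 = 0$)
$h{\left(b,n \right)} = \left(-2 + b\right) \left(b + n\right)$
$x{\left(W,J \right)} = - \frac{1}{2 J}$ ($x{\left(W,J \right)} = \frac{1}{0^{2} - 0 - 2 J + 0 J} = \frac{1}{0 + 0 - 2 J + 0} = \frac{1}{\left(-2\right) J} = - \frac{1}{2 J}$)
$- 4 x{\left(3,7 \right)} = - 4 \left(- \frac{1}{2 \cdot 7}\right) = - 4 \left(\left(- \frac{1}{2}\right) \frac{1}{7}\right) = \left(-4\right) \left(- \frac{1}{14}\right) = \frac{2}{7}$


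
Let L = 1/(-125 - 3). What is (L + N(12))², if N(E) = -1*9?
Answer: 1329409/16384 ≈ 81.141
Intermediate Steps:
L = -1/128 (L = 1/(-128) = -1/128 ≈ -0.0078125)
N(E) = -9
(L + N(12))² = (-1/128 - 9)² = (-1153/128)² = 1329409/16384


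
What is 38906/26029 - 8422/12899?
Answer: 282632256/335748071 ≈ 0.84180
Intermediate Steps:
38906/26029 - 8422/12899 = 282632256/335748071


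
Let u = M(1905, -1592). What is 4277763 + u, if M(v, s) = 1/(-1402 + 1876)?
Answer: 2027659663/474 ≈ 4.2778e+6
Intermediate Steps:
M(v, s) = 1/474
u = 1/474 ≈ 0.0021097
4277763 + u = 4277763 + 1/474 = 2027659663/474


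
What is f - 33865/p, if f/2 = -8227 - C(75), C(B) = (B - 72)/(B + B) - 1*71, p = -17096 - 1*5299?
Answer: -1826371354/111975 ≈ -16311.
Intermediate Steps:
p = -22395 (p = -17096 - 5299 = -22395)
C(B) = -71 + (-72 + B)/(2*B) (C(B) = (-72 + B)/((2*B)) - 71 = (-72 + B)*(1/(2*B)) - 71 = (-72 + B)/(2*B) - 71 = -71 + (-72 + B)/(2*B))
f = -407801/25 (f = 2*(-8227 - (-141/2 - 36/75)) = 2*(-8227 - (-141/2 - 36*1/75)) = 2*(-8227 - (-141/2 - 12/25)) = 2*(-8227 - 1*(-3549/50)) = 2*(-8227 + 3549/50) = 2*(-407801/50) = -407801/25 ≈ -16312.)
f - 33865/p = -407801/25 - 33865/(-22395) = -407801/25 - 33865*(-1)/22395 = -407801/25 - 1*(-6773/4479) = -407801/25 + 6773/4479 = -1826371354/111975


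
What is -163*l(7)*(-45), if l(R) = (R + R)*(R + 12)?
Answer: 1951110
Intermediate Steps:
l(R) = 2*R*(12 + R) (l(R) = (2*R)*(12 + R) = 2*R*(12 + R))
-163*l(7)*(-45) = -326*7*(12 + 7)*(-45) = -326*7*19*(-45) = -163*266*(-45) = -43358*(-45) = 1951110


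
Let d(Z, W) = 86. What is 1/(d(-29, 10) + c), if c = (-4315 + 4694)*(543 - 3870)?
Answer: -1/1260847 ≈ -7.9312e-7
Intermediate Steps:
c = -1260933 (c = 379*(-3327) = -1260933)
1/(d(-29, 10) + c) = 1/(86 - 1260933) = 1/(-1260847) = -1/1260847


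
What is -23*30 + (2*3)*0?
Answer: -690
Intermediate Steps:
-23*30 + (2*3)*0 = -690 + 6*0 = -690 + 0 = -690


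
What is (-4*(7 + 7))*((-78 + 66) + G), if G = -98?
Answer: 6160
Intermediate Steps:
(-4*(7 + 7))*((-78 + 66) + G) = (-4*(7 + 7))*((-78 + 66) - 98) = (-4*14)*(-12 - 98) = -56*(-110) = 6160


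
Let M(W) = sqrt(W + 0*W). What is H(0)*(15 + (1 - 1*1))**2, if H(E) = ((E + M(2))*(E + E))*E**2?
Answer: 0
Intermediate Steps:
M(W) = sqrt(W) (M(W) = sqrt(W + 0) = sqrt(W))
H(E) = 2*E**3*(E + sqrt(2)) (H(E) = ((E + sqrt(2))*(E + E))*E**2 = ((E + sqrt(2))*(2*E))*E**2 = (2*E*(E + sqrt(2)))*E**2 = 2*E**3*(E + sqrt(2)))
H(0)*(15 + (1 - 1*1))**2 = (2*0**3*(0 + sqrt(2)))*(15 + (1 - 1*1))**2 = (2*0*sqrt(2))*(15 + (1 - 1))**2 = 0*(15 + 0)**2 = 0*15**2 = 0*225 = 0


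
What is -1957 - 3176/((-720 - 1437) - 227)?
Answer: -582789/298 ≈ -1955.7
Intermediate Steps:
-1957 - 3176/((-720 - 1437) - 227) = -1957 - 3176/(-2157 - 227) = -1957 - 3176/(-2384) = -1957 - 3176*(-1/2384) = -1957 + 397/298 = -582789/298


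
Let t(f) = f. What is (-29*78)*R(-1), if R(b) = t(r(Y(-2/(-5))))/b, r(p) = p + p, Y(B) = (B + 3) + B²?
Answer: 402636/25 ≈ 16105.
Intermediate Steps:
Y(B) = 3 + B + B² (Y(B) = (3 + B) + B² = 3 + B + B²)
r(p) = 2*p
R(b) = 178/(25*b) (R(b) = (2*(3 - 2/(-5) + (-2/(-5))²))/b = (2*(3 - 2*(-⅕) + (-2*(-⅕))²))/b = (2*(3 + ⅖ + (⅖)²))/b = (2*(3 + ⅖ + 4/25))/b = (2*(89/25))/b = 178/(25*b))
(-29*78)*R(-1) = (-29*78)*((178/25)/(-1)) = -402636*(-1)/25 = -2262*(-178/25) = 402636/25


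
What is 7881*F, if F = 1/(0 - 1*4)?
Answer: -7881/4 ≈ -1970.3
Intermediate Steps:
F = -¼ (F = 1/(0 - 4) = 1/(-4) = -¼ ≈ -0.25000)
7881*F = 7881*(-¼) = -7881/4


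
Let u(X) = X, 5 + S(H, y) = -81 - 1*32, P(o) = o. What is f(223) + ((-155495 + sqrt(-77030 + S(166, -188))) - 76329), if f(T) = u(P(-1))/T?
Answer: -51696753/223 + 6*I*sqrt(2143) ≈ -2.3182e+5 + 277.76*I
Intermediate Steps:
S(H, y) = -118 (S(H, y) = -5 + (-81 - 1*32) = -5 + (-81 - 32) = -5 - 113 = -118)
f(T) = -1/T
f(223) + ((-155495 + sqrt(-77030 + S(166, -188))) - 76329) = -1/223 + ((-155495 + sqrt(-77030 - 118)) - 76329) = -1*1/223 + ((-155495 + sqrt(-77148)) - 76329) = -1/223 + ((-155495 + 6*I*sqrt(2143)) - 76329) = -1/223 + (-231824 + 6*I*sqrt(2143)) = -51696753/223 + 6*I*sqrt(2143)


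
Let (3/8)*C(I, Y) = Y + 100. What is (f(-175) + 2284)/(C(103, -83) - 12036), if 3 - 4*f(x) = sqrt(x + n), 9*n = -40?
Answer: -27417/143888 + I*sqrt(1615)/143888 ≈ -0.19054 + 0.00027929*I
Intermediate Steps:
n = -40/9 (n = (1/9)*(-40) = -40/9 ≈ -4.4444)
C(I, Y) = 800/3 + 8*Y/3 (C(I, Y) = 8*(Y + 100)/3 = 8*(100 + Y)/3 = 800/3 + 8*Y/3)
f(x) = 3/4 - sqrt(-40/9 + x)/4 (f(x) = 3/4 - sqrt(x - 40/9)/4 = 3/4 - sqrt(-40/9 + x)/4)
(f(-175) + 2284)/(C(103, -83) - 12036) = ((3/4 - sqrt(-40 + 9*(-175))/12) + 2284)/((800/3 + (8/3)*(-83)) - 12036) = ((3/4 - sqrt(-40 - 1575)/12) + 2284)/((800/3 - 664/3) - 12036) = ((3/4 - I*sqrt(1615)/12) + 2284)/(136/3 - 12036) = ((3/4 - I*sqrt(1615)/12) + 2284)/(-35972/3) = ((3/4 - I*sqrt(1615)/12) + 2284)*(-3/35972) = (9139/4 - I*sqrt(1615)/12)*(-3/35972) = -27417/143888 + I*sqrt(1615)/143888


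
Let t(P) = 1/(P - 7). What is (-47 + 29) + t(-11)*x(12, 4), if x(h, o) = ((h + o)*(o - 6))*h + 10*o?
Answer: 10/9 ≈ 1.1111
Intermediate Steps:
t(P) = 1/(-7 + P)
x(h, o) = 10*o + h*(-6 + o)*(h + o) (x(h, o) = ((h + o)*(-6 + o))*h + 10*o = ((-6 + o)*(h + o))*h + 10*o = h*(-6 + o)*(h + o) + 10*o = 10*o + h*(-6 + o)*(h + o))
(-47 + 29) + t(-11)*x(12, 4) = (-47 + 29) + (-6*12² + 10*4 + 12*4² + 4*12² - 6*12*4)/(-7 - 11) = -18 + (-6*144 + 40 + 12*16 + 4*144 - 288)/(-18) = -18 - (-864 + 40 + 192 + 576 - 288)/18 = -18 - 1/18*(-344) = -18 + 172/9 = 10/9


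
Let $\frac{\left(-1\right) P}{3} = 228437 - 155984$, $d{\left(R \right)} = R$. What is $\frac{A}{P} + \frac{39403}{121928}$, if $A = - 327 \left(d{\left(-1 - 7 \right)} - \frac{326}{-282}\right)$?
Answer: $\frac{389711047139}{1245600963144} \approx 0.31287$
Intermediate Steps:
$P = -217359$ ($P = - 3 \left(228437 - 155984\right) = \left(-3\right) 72453 = -217359$)
$A = \frac{105185}{47}$ ($A = - 327 \left(\left(-1 - 7\right) - \frac{326}{-282}\right) = - 327 \left(-8 - - \frac{163}{141}\right) = - 327 \left(-8 + \frac{163}{141}\right) = \left(-327\right) \left(- \frac{965}{141}\right) = \frac{105185}{47} \approx 2238.0$)
$\frac{A}{P} + \frac{39403}{121928} = \frac{105185}{47 \left(-217359\right)} + \frac{39403}{121928} = \frac{105185}{47} \left(- \frac{1}{217359}\right) + 39403 \cdot \frac{1}{121928} = - \frac{105185}{10215873} + \frac{39403}{121928} = \frac{389711047139}{1245600963144}$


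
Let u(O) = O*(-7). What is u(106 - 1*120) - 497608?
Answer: -497510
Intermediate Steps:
u(O) = -7*O
u(106 - 1*120) - 497608 = -7*(106 - 1*120) - 497608 = -7*(106 - 120) - 497608 = -7*(-14) - 497608 = 98 - 497608 = -497510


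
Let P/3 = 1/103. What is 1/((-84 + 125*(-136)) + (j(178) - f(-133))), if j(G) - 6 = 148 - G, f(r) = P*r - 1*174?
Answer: -103/1743803 ≈ -5.9066e-5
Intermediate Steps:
P = 3/103 ≈ 0.029126
f(r) = -174 + 3*r/103 (f(r) = 3*r/103 - 1*174 = 3*r/103 - 174 = -174 + 3*r/103)
j(G) = 154 - G (j(G) = 6 + (148 - G) = 154 - G)
1/((-84 + 125*(-136)) + (j(178) - f(-133))) = 1/((-84 + 125*(-136)) + ((154 - 1*178) - (-174 + (3/103)*(-133)))) = 1/((-84 - 17000) + ((154 - 178) - (-174 - 399/103))) = 1/(-17084 + (-24 - 1*(-18321/103))) = 1/(-17084 + (-24 + 18321/103)) = 1/(-17084 + 15849/103) = 1/(-1743803/103) = -103/1743803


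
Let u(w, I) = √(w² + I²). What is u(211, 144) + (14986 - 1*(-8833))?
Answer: 23819 + √65257 ≈ 24074.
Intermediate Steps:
u(w, I) = √(I² + w²)
u(211, 144) + (14986 - 1*(-8833)) = √(144² + 211²) + (14986 - 1*(-8833)) = √(20736 + 44521) + (14986 + 8833) = √65257 + 23819 = 23819 + √65257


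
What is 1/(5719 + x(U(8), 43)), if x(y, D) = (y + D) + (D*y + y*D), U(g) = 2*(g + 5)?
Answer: 1/8024 ≈ 0.00012463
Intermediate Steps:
U(g) = 10 + 2*g (U(g) = 2*(5 + g) = 10 + 2*g)
x(y, D) = D + y + 2*D*y (x(y, D) = (D + y) + (D*y + D*y) = (D + y) + 2*D*y = D + y + 2*D*y)
1/(5719 + x(U(8), 43)) = 1/(5719 + (43 + (10 + 2*8) + 2*43*(10 + 2*8))) = 1/(5719 + (43 + (10 + 16) + 2*43*(10 + 16))) = 1/(5719 + (43 + 26 + 2*43*26)) = 1/(5719 + (43 + 26 + 2236)) = 1/(5719 + 2305) = 1/8024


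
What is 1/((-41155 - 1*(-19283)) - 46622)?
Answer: -1/68494 ≈ -1.4600e-5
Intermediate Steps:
1/((-41155 - 1*(-19283)) - 46622) = 1/((-41155 + 19283) - 46622) = 1/(-21872 - 46622) = 1/(-68494) = -1/68494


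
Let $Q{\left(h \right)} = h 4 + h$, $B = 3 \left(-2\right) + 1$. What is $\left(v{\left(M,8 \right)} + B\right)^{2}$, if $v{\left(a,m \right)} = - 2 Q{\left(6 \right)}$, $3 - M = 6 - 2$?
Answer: $4225$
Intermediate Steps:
$B = -5$ ($B = -6 + 1 = -5$)
$M = -1$ ($M = 3 - \left(6 - 2\right) = 3 - 4 = -1$)
$Q{\left(h \right)} = 5 h$ ($Q{\left(h \right)} = 4 h + h = 5 h$)
$v{\left(a,m \right)} = -60$ ($v{\left(a,m \right)} = - 2 \cdot 5 \cdot 6 = \left(-2\right) 30 = -60$)
$\left(v{\left(M,8 \right)} + B\right)^{2} = \left(-60 - 5\right)^{2} = \left(-65\right)^{2} = 4225$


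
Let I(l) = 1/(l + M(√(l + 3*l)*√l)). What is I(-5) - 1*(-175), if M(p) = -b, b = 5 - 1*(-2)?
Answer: 2099/12 ≈ 174.92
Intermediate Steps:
b = 7 (b = 5 + 2 = 7)
M(p) = -7 (M(p) = -1*7 = -7)
I(l) = 1/(-7 + l) (I(l) = 1/(l - 7) = 1/(-7 + l))
I(-5) - 1*(-175) = 1/(-7 - 5) - 1*(-175) = 1/(-12) + 175 = -1/12 + 175 = 2099/12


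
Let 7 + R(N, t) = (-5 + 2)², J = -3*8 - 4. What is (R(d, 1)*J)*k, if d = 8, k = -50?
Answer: 2800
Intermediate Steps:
J = -28 (J = -24 - 4 = -28)
R(N, t) = 2 (R(N, t) = -7 + (-5 + 2)² = -7 + (-3)² = -7 + 9 = 2)
(R(d, 1)*J)*k = (2*(-28))*(-50) = -56*(-50) = 2800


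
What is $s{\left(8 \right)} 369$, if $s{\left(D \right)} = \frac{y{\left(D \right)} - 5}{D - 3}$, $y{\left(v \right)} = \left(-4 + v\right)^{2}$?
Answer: $\frac{4059}{5} \approx 811.8$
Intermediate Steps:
$s{\left(D \right)} = \frac{-5 + \left(-4 + D\right)^{2}}{-3 + D}$ ($s{\left(D \right)} = \frac{\left(-4 + D\right)^{2} - 5}{D - 3} = \frac{-5 + \left(-4 + D\right)^{2}}{-3 + D}$)
$s{\left(8 \right)} 369 = \frac{-5 + \left(-4 + 8\right)^{2}}{-3 + 8} \cdot 369 = \frac{-5 + 4^{2}}{5} \cdot 369 = \frac{-5 + 16}{5} \cdot 369 = \frac{1}{5} \cdot 11 \cdot 369 = \frac{11}{5} \cdot 369 = \frac{4059}{5}$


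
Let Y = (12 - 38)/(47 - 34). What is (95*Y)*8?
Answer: -1520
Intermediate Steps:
Y = -2 (Y = -26/13 = -26*1/13 = -2)
(95*Y)*8 = (95*(-2))*8 = -190*8 = -1520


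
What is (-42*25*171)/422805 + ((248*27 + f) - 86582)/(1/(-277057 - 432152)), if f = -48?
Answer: 1597918555338552/28187 ≈ 5.6690e+10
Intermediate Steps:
(-42*25*171)/422805 + ((248*27 + f) - 86582)/(1/(-277057 - 432152)) = (-42*25*171)/422805 + ((248*27 - 48) - 86582)/(1/(-277057 - 432152)) = -1050*171*(1/422805) + ((6696 - 48) - 86582)/(1/(-709209)) = -179550*1/422805 + (6648 - 86582)/(-1/709209) = -11970/28187 - 79934*(-709209) = -11970/28187 + 56689912206 = 1597918555338552/28187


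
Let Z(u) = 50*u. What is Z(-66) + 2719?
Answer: -581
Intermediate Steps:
Z(-66) + 2719 = 50*(-66) + 2719 = -3300 + 2719 = -581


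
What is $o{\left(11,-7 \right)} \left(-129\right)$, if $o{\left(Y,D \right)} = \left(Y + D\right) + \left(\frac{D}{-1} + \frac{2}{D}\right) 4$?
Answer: $- \frac{27864}{7} \approx -3980.6$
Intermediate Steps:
$o{\left(Y,D \right)} = Y - 3 D + \frac{8}{D}$ ($o{\left(Y,D \right)} = \left(D + Y\right) + \left(D \left(-1\right) + \frac{2}{D}\right) 4 = \left(D + Y\right) + \left(- D + \frac{2}{D}\right) 4 = \left(D + Y\right) - \left(- \frac{8}{D} + 4 D\right) = Y - 3 D + \frac{8}{D}$)
$o{\left(11,-7 \right)} \left(-129\right) = \left(11 - -21 + \frac{8}{-7}\right) \left(-129\right) = \left(11 + 21 + 8 \left(- \frac{1}{7}\right)\right) \left(-129\right) = \left(11 + 21 - \frac{8}{7}\right) \left(-129\right) = \frac{216}{7} \left(-129\right) = - \frac{27864}{7}$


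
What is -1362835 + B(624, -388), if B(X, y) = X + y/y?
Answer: -1362210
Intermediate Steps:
B(X, y) = 1 + X (B(X, y) = X + 1 = 1 + X)
-1362835 + B(624, -388) = -1362835 + (1 + 624) = -1362835 + 625 = -1362210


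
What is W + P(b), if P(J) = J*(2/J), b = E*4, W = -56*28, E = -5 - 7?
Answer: -1566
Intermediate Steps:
E = -12
W = -1568
b = -48 (b = -12*4 = -48)
P(J) = 2
W + P(b) = -1568 + 2 = -1566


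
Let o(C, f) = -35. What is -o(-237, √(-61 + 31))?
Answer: 35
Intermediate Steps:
-o(-237, √(-61 + 31)) = -1*(-35) = 35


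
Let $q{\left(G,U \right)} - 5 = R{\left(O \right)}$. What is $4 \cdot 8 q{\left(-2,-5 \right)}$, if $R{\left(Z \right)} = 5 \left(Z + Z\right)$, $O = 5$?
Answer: $1760$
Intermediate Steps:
$R{\left(Z \right)} = 10 Z$ ($R{\left(Z \right)} = 5 \cdot 2 Z = 10 Z$)
$q{\left(G,U \right)} = 55$ ($q{\left(G,U \right)} = 5 + 10 \cdot 5 = 5 + 50 = 55$)
$4 \cdot 8 q{\left(-2,-5 \right)} = 4 \cdot 8 \cdot 55 = 32 \cdot 55 = 1760$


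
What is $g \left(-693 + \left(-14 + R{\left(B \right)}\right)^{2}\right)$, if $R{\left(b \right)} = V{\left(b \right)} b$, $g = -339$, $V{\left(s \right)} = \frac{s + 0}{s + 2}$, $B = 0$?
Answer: $168483$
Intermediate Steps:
$V{\left(s \right)} = \frac{s}{2 + s}$
$R{\left(b \right)} = \frac{b^{2}}{2 + b}$ ($R{\left(b \right)} = \frac{b}{2 + b} b = \frac{b^{2}}{2 + b}$)
$g \left(-693 + \left(-14 + R{\left(B \right)}\right)^{2}\right) = - 339 \left(-693 + \left(-14 + \frac{0^{2}}{2 + 0}\right)^{2}\right) = - 339 \left(-693 + \left(-14 + \frac{0}{2}\right)^{2}\right) = - 339 \left(-693 + \left(-14 + 0 \cdot \frac{1}{2}\right)^{2}\right) = - 339 \left(-693 + \left(-14 + 0\right)^{2}\right) = - 339 \left(-693 + \left(-14\right)^{2}\right) = - 339 \left(-693 + 196\right) = \left(-339\right) \left(-497\right) = 168483$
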